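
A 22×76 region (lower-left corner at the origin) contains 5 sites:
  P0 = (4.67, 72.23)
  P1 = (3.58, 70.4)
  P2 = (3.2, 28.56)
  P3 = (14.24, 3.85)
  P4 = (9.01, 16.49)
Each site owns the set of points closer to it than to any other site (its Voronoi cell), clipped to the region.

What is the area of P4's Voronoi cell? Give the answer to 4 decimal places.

Area of P4's cell: 329.3368

1. box [0,22]×[0,76]: [(0, 0) (22, 0) (22, 76) (0, 76)]
2. ⊥bis P4·P0 via (6.84,44.36): [(0, 43.8274) (0, 0) (22, 0) (22, 45.5404)]  |A|=983.0459
3. ⊥bis P4·P1 via (6.295,43.445): [(0, 42.8109) (0, 0) (22, 0) (22, 45.0269)]  |A|=966.2159
4. ⊥bis P4·P2 via (6.105,22.525): [(0, 19.5863) (0, 0) (22, 0) (22, 30.1762)]  |A|=547.3875
5. ⊥bis P4·P3 via (11.625,10.17): [(0, 19.5863) (0, 5.36) (22, 14.4628) (22, 30.1762)]  |A|=329.3368
6. canonical 4-gon: [(0, 19.5863) (0, 5.36) (22, 14.4628) (22, 30.1762)]
7. shoelace: 329.3368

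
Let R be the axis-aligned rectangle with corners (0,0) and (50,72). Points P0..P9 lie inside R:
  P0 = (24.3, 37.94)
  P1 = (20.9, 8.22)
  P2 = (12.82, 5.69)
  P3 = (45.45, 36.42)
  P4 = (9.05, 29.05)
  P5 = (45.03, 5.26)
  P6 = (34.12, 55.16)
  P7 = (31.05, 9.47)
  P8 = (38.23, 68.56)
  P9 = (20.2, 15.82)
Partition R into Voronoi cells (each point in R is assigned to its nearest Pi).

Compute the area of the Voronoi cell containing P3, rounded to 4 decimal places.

1. box [0,50]×[0,72]: [(0, 0) (50, 0) (50, 72) (0, 72)]
2. ⊥bis P3·P0 via (34.875,37.18): [(32.203, 0) (50, 0) (50, 72) (37.3774, 72)]  |A|=1095.1059
3. ⊥bis P3·P1 via (33.175,22.32): [(33.7698, 21.8022) (50, 7.6727) (50, 72) (37.3774, 72)]  |A|=838.8343
4. ⊥bis P3·P2 via (29.135,21.055): [(33.7698, 21.8022) (50, 7.6727) (50, 72) (37.3774, 72)]  |A|=838.8343
5. ⊥bis P3·P4 via (27.25,32.735): [(33.7698, 21.8022) (50, 7.6727) (50, 72) (37.3774, 72)]  |A|=838.8343
6. ⊥bis P3·P5 via (45.24,20.84): [(33.7698, 21.8022) (34.712, 20.9819) (50, 20.7758) (50, 72) (37.3774, 72)]  |A|=738.6742
7. ⊥bis P3·P6 via (39.785,45.79): [(35.2989, 43.0777) (33.7698, 21.8022) (34.712, 20.9819) (50, 20.7758) (50, 51.9659)]  |A|=408.8752
8. ⊥bis P3·P7 via (38.25,22.945): [(35.2989, 43.0777) (34.0146, 25.2081) (42.1106, 20.8822) (50, 20.7758) (50, 51.9659)]  |A|=391.5712
9. ⊥bis P3·P8 via (41.84,52.49): [(35.2989, 43.0777) (34.0146, 25.2081) (42.1106, 20.8822) (50, 20.7758) (50, 51.9659)]  |A|=391.5712
10. ⊥bis P3·P9 via (32.825,26.12): [(35.2989, 43.0777) (34.0146, 25.2081) (42.1106, 20.8822) (50, 20.7758) (50, 51.9659)]  |A|=391.5712
11. canonical 5-gon: [(35.2989, 43.0777) (34.0146, 25.2081) (42.1106, 20.8822) (50, 20.7758) (50, 51.9659)]
12. shoelace: 391.5712

Area of P3's cell: 391.5712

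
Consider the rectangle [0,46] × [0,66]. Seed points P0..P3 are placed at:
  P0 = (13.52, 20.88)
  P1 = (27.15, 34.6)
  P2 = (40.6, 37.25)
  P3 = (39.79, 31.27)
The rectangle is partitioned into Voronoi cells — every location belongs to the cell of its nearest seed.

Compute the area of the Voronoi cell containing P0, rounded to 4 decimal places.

1. box [0,46]×[0,66]: [(0, 0) (46, 0) (46, 66) (0, 66)]
2. ⊥bis P0·P1 via (20.335,27.74): [(0, 47.9416) (0, 0) (46, 0) (46, 2.2434)]  |A|=1154.2542
3. ⊥bis P0·P2 via (27.06,29.065): [(39.1753, 9.0232) (0, 47.9416) (0, 0) (44.6299, 0)]  |A|=1140.4179
4. ⊥bis P0·P3 via (26.655,26.075): [(29.6607, 18.4755) (0, 47.9416) (0, 0) (36.9679, 0)]  |A|=1052.4901
5. canonical 4-gon: [(29.6607, 18.4755) (0, 47.9416) (0, 0) (36.9679, 0)]
6. shoelace: 1052.4901

Area of P0's cell: 1052.4901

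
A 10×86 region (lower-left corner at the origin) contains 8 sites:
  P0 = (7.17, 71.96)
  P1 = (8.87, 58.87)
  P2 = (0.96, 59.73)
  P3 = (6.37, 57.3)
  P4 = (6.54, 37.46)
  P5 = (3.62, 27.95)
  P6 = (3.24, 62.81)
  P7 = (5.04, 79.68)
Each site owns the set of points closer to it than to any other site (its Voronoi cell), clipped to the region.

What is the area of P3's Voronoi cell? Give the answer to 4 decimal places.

Area of P3's cell: 95.7731

1. box [0,10]×[0,86]: [(0, 0) (10, 0) (10, 86) (0, 86)]
2. ⊥bis P3·P0 via (6.77,64.63): [(0, 64.9994) (0, 0) (10, 0) (10, 64.4537)]  |A|=647.2659
3. ⊥bis P3·P1 via (7.62,58.085): [(3.394, 64.8142) (0, 64.9994) (0, 0) (10, 0) (10, 54.2952)]  |A|=613.7124
4. ⊥bis P3·P2 via (3.665,58.515): [(5.2016, 61.936) (0, 50.3555) (0, 0) (10, 0) (10, 54.2952)]  |A|=570.9094
5. ⊥bis P3·P4 via (6.455,47.38): [(5.2016, 61.936) (0, 50.3555) (0, 47.3247) (10, 47.4104) (10, 54.2952)]  |A|=97.2341
6. ⊥bis P3·P5 via (4.995,42.625): [(5.2016, 61.936) (0, 50.3555) (0, 47.3247) (10, 47.4104) (10, 54.2952)]  |A|=97.2341
7. ⊥bis P3·P6 via (4.805,60.055): [(5.968, 60.7156) (4.2032, 59.7131) (0, 50.3555) (0, 47.3247) (10, 47.4104) (10, 54.2952)]  |A|=95.7731
8. ⊥bis P3·P7 via (5.705,68.49): [(5.968, 60.7156) (4.2032, 59.7131) (0, 50.3555) (0, 47.3247) (10, 47.4104) (10, 54.2952)]  |A|=95.7731
9. canonical 6-gon: [(5.968, 60.7156) (4.2032, 59.7131) (0, 50.3555) (0, 47.3247) (10, 47.4104) (10, 54.2952)]
10. shoelace: 95.7731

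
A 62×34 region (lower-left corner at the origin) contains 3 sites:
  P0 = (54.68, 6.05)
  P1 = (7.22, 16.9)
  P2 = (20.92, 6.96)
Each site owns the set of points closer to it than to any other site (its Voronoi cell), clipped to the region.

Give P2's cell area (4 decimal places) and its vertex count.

Area of P2's cell: 691.3685 (4 vertices)

1. box [0,62]×[0,34]: [(0, 0) (62, 0) (62, 34) (0, 34)]
2. ⊥bis P2·P0 via (37.8,6.505): [(0, 0) (37.6247, 0) (38.5411, 34) (0, 34)]  |A|=1294.8183
3. ⊥bis P2·P1 via (14.07,11.93): [(5.4142, 0) (37.6247, 0) (38.5411, 34) (30.0828, 34)]  |A|=691.3685
4. canonical 4-gon: [(5.4142, 0) (37.6247, 0) (38.5411, 34) (30.0828, 34)]
5. shoelace: 691.3685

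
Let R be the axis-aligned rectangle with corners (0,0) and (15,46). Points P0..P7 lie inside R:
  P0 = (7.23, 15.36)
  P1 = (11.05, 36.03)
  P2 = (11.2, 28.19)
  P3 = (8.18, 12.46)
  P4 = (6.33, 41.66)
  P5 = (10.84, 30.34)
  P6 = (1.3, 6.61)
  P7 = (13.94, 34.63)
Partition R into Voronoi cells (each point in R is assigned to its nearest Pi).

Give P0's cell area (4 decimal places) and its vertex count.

1. box [0,15]×[0,46]: [(0, 0) (15, 0) (15, 46) (0, 46)]
2. ⊥bis P0·P1 via (9.14,25.695): [(0, 27.3842) (0, 0) (15, 0) (15, 24.612)]  |A|=389.9713
3. ⊥bis P0·P2 via (9.215,21.775): [(0, 24.6264) (0, 0) (15, 0) (15, 19.9849)]  |A|=334.5851
4. ⊥bis P0·P3 via (7.705,13.91): [(0, 24.6264) (0, 11.3859) (15, 16.2997) (15, 19.9849)]  |A|=126.9424
5. ⊥bis P0·P4 via (6.78,28.51): [(0, 24.6264) (0, 11.3859) (15, 16.2997) (15, 19.9849)]  |A|=126.9424
6. ⊥bis P0·P5 via (9.035,22.85): [(0, 24.6264) (0, 11.3859) (15, 16.2997) (15, 19.9849)]  |A|=126.9424
7. ⊥bis P0·P6 via (4.265,10.985): [(0, 24.6264) (0, 13.8755) (2.4764, 12.1972) (15, 16.2997) (15, 19.9849)]  |A|=123.86
8. ⊥bis P0·P7 via (10.585,24.995): [(0, 24.6264) (0, 13.8755) (2.4764, 12.1972) (15, 16.2997) (15, 19.9849)]  |A|=123.86
9. canonical 5-gon: [(0, 24.6264) (0, 13.8755) (2.4764, 12.1972) (15, 16.2997) (15, 19.9849)]
10. shoelace: 123.86

Area of P0's cell: 123.8600 (5 vertices)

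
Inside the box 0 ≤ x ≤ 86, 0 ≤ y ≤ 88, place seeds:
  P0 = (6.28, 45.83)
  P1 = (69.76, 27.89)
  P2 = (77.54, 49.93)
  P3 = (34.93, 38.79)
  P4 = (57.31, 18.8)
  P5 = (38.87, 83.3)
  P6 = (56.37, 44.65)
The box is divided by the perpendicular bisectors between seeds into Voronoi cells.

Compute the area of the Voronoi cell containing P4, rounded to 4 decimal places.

Area of P4's cell: 1091.0493

1. box [0,86]×[0,88]: [(0, 0) (86, 0) (86, 88) (0, 88)]
2. ⊥bis P4·P0 via (31.795,32.315): [(14.6781, 0) (86, 0) (86, 88) (61.2907, 88)]  |A|=4225.372
3. ⊥bis P4·P1 via (63.535,23.345): [(42.3865, 52.3107) (14.6781, 0) (80.5797, 0)]  |A|=1723.6795
4. ⊥bis P4·P2 via (67.425,34.365): [(44.7127, 49.1247) (41.7267, 51.0652) (14.6781, 0) (80.5797, 0)]  |A|=1721.1797
5. ⊥bis P4·P3 via (46.12,28.795): [(53.5128, 37.0717) (20.4001, 0) (80.5797, 0)]  |A|=1115.4806
6. ⊥bis P4·P5 via (48.09,51.05): [(53.5128, 37.0717) (20.4001, 0) (80.5797, 0)]  |A|=1115.4806
7. ⊥bis P4·P6 via (56.84,31.725): [(57.4017, 31.7454) (48.4651, 31.4205) (20.4001, 0) (80.5797, 0)]  |A|=1091.0493
8. canonical 4-gon: [(57.4017, 31.7454) (48.4651, 31.4205) (20.4001, 0) (80.5797, 0)]
9. shoelace: 1091.0493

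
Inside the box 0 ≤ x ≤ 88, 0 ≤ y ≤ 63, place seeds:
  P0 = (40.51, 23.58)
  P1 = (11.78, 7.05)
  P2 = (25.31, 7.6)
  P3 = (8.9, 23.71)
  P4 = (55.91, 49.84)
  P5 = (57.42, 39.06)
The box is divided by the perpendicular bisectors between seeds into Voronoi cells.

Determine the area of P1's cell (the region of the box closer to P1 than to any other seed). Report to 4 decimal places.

Area of P1's cell: 281.0790

1. box [0,88]×[0,63]: [(0, 0) (88, 0) (88, 63) (0, 63)]
2. ⊥bis P1·P0 via (26.145,15.315): [(0, 60.7564) (0, 0) (34.9566, 0)]  |A|=1061.9177
3. ⊥bis P1·P2 via (18.545,7.325): [(17.6177, 30.1358) (0, 60.7564) (0, 0) (18.8428, 0)]  |A|=819.1159
4. ⊥bis P1·P3 via (10.34,15.38): [(18.1626, 16.7323) (0, 13.5925) (0, 0) (18.8428, 0)]  |A|=281.079
5. ⊥bis P1·P4 via (33.845,28.445): [(18.1626, 16.7323) (0, 13.5925) (0, 0) (18.8428, 0)]  |A|=281.079
6. ⊥bis P1·P5 via (34.6,23.055): [(18.1626, 16.7323) (0, 13.5925) (0, 0) (18.8428, 0)]  |A|=281.079
7. canonical 4-gon: [(18.1626, 16.7323) (0, 13.5925) (0, 0) (18.8428, 0)]
8. shoelace: 281.079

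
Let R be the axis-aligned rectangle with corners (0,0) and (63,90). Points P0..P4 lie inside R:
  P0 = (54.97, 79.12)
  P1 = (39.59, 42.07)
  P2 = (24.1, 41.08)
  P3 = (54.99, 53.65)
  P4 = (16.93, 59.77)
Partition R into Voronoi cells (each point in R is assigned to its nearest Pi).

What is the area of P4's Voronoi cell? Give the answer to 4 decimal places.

1. box [0,63]×[0,90]: [(0, 0) (63, 0) (63, 90) (0, 90)]
2. ⊥bis P4·P0 via (35.95,69.445): [(0, 0) (63, 0) (63, 16.2676) (25.4942, 90) (0, 90)]  |A|=4287.3037
3. ⊥bis P4·P1 via (28.26,50.92): [(0, 14.7408) (38.624, 64.1882) (25.4942, 90) (0, 90)]  |A|=1782.4296
4. ⊥bis P4·P2 via (20.515,50.425): [(0, 42.5549) (31.0218, 54.4557) (38.624, 64.1882) (25.4942, 90) (0, 90)]  |A|=1351.0089
5. ⊥bis P4·P3 via (35.96,56.71): [(0, 42.5549) (31.0218, 54.4557) (36.7836, 61.8322) (37.5135, 66.3713) (25.4942, 90) (0, 90)]  |A|=1347.692
6. canonical 6-gon: [(0, 42.5549) (31.0218, 54.4557) (36.7836, 61.8322) (37.5135, 66.3713) (25.4942, 90) (0, 90)]
7. shoelace: 1347.692

Area of P4's cell: 1347.6920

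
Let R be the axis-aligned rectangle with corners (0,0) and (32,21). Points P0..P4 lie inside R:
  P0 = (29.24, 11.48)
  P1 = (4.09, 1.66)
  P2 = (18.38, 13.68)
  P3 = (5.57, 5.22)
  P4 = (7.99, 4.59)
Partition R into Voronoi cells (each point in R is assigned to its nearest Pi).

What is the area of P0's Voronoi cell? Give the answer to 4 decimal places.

Area of P0's cell: 180.8386

1. box [0,32]×[0,21]: [(0, 0) (32, 0) (32, 21) (0, 21)]
2. ⊥bis P0·P1 via (16.665,6.57): [(19.2303, 0) (32, 0) (32, 21) (11.0307, 21)]  |A|=354.2594
3. ⊥bis P0·P2 via (23.81,12.58): [(21.2616, 0) (32, 0) (32, 21) (25.5157, 21)]  |A|=180.8386
4. ⊥bis P0·P3 via (17.405,8.35): [(21.2616, 0) (32, 0) (32, 21) (25.5157, 21)]  |A|=180.8386
5. ⊥bis P0·P4 via (18.615,8.035): [(21.2616, 0) (32, 0) (32, 21) (25.5157, 21)]  |A|=180.8386
6. canonical 4-gon: [(21.2616, 0) (32, 0) (32, 21) (25.5157, 21)]
7. shoelace: 180.8386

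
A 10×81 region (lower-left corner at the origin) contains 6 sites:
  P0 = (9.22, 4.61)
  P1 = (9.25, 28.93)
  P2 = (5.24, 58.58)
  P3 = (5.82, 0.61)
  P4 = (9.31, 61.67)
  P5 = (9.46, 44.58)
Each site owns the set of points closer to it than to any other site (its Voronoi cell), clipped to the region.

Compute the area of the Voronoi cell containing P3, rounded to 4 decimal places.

1. box [0,10]×[0,81]: [(0, 0) (10, 0) (10, 81) (0, 81)]
2. ⊥bis P3·P0 via (7.52,2.61): [(0, 9.002) (0, 0) (10, 0) (10, 0.502)]  |A|=47.52
3. ⊥bis P3·P1 via (7.535,14.77): [(0, 9.002) (0, 0) (10, 0) (10, 0.502)]  |A|=47.52
4. ⊥bis P3·P2 via (5.53,29.595): [(0, 9.002) (0, 0) (10, 0) (10, 0.502)]  |A|=47.52
5. ⊥bis P3·P4 via (7.565,31.14): [(0, 9.002) (0, 0) (10, 0) (10, 0.502)]  |A|=47.52
6. ⊥bis P3·P5 via (7.64,22.595): [(0, 9.002) (0, 0) (10, 0) (10, 0.502)]  |A|=47.52
7. canonical 4-gon: [(0, 9.002) (0, 0) (10, 0) (10, 0.502)]
8. shoelace: 47.52

Area of P3's cell: 47.5200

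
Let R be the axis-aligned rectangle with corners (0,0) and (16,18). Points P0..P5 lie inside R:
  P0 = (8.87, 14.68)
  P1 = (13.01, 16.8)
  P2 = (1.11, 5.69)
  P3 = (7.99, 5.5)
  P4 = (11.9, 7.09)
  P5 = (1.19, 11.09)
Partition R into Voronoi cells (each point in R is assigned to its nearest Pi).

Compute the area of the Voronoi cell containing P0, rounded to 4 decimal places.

Area of P0's cell: 52.7792

1. box [0,16]×[0,18]: [(0, 0) (16, 0) (16, 18) (0, 18)]
2. ⊥bis P0·P1 via (10.94,15.74): [(0, 0) (16, 0) (16, 5.8587) (9.7827, 18) (0, 18)]  |A|=250.2569
3. ⊥bis P0·P2 via (4.99,10.185): [(0, 14.4923) (16, 0.6814) (16, 5.8587) (9.7827, 18) (0, 18)]  |A|=128.8677
4. ⊥bis P0·P3 via (8.43,10.09): [(0, 14.4923) (4.6841, 10.4491) (14.1122, 9.5453) (9.7827, 18) (0, 18)]  |A|=83.0488
5. ⊥bis P0·P4 via (10.385,10.885): [(0, 14.4923) (4.6841, 10.4491) (8.4006, 10.0928) (12.91, 11.893) (9.7827, 18) (0, 18)]  |A|=76.6735
6. ⊥bis P0·P5 via (5.03,12.885): [(6.2383, 10.3001) (8.4006, 10.0928) (12.91, 11.893) (9.7827, 18) (2.639, 18)]  |A|=52.7792
7. canonical 5-gon: [(6.2383, 10.3001) (8.4006, 10.0928) (12.91, 11.893) (9.7827, 18) (2.639, 18)]
8. shoelace: 52.7792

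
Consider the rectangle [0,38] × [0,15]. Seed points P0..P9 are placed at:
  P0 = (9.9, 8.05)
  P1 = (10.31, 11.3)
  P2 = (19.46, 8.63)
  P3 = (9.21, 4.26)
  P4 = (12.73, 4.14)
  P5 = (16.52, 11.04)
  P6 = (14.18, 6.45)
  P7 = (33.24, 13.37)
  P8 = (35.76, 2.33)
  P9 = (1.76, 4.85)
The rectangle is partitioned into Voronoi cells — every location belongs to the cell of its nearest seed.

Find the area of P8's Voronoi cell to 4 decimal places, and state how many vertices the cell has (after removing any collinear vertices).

Area of P8's cell: 83.2103 (4 vertices)

1. box [0,38]×[0,15]: [(0, 0) (38, 0) (38, 15) (0, 15)]
2. ⊥bis P8·P0 via (22.83,5.19): [(21.682, 0) (38, 0) (38, 15) (24.9999, 15)]  |A|=219.8857
3. ⊥bis P8·P1 via (23.035,6.815): [(23.4497, 7.9915) (21.682, 0) (38, 0) (38, 15) (25.9199, 15)]  |A|=216.6619
4. ⊥bis P8·P2 via (27.61,5.48): [(25.492, 0) (38, 0) (38, 15) (31.2895, 15)]  |A|=144.139
5. ⊥bis P8·P3 via (22.485,3.295): [(25.492, 0) (38, 0) (38, 15) (31.2895, 15)]  |A|=144.139
6. ⊥bis P8·P4 via (24.245,3.235): [(25.492, 0) (38, 0) (38, 15) (31.2895, 15)]  |A|=144.139
7. ⊥bis P8·P5 via (26.14,6.685): [(25.492, 0) (38, 0) (38, 15) (31.2895, 15)]  |A|=144.139
8. ⊥bis P8·P6 via (24.97,4.39): [(25.492, 0) (38, 0) (38, 15) (31.2895, 15)]  |A|=144.139
9. ⊥bis P8·P7 via (34.5,7.85): [(27.948, 6.3544) (25.492, 0) (38, 0) (38, 8.6489)]  |A|=83.2103
10. ⊥bis P8·P9 via (18.76,3.59): [(27.948, 6.3544) (25.492, 0) (38, 0) (38, 8.6489)]  |A|=83.2103
11. canonical 4-gon: [(27.948, 6.3544) (25.492, 0) (38, 0) (38, 8.6489)]
12. shoelace: 83.2103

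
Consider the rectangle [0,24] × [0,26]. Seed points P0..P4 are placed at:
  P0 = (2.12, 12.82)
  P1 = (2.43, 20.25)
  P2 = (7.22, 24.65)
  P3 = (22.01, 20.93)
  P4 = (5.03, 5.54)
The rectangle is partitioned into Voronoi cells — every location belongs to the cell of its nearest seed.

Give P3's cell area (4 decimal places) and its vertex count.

Area of P3's cell: 189.2165 (5 vertices)

1. box [0,24]×[0,26]: [(0, 0) (24, 0) (24, 26) (0, 26)]
2. ⊥bis P3·P0 via (12.065,16.875): [(18.9457, 0) (24, 0) (24, 26) (8.3443, 26)]  |A|=269.2299
3. ⊥bis P3·P1 via (12.22,20.59): [(12.3755, 16.1136) (18.9457, 0) (24, 0) (24, 26) (12.0321, 26)]  |A|=251.0005
4. ⊥bis P3·P2 via (14.615,22.79): [(12.722, 15.2637) (18.9457, 0) (24, 0) (24, 26) (15.4224, 26)]  |A|=231.2341
5. ⊥bis P3·P4 via (13.52,13.235): [(12.722, 15.2637) (13.573, 13.1765) (24, 1.6723) (24, 26) (15.4224, 26)]  |A|=189.2165
6. canonical 5-gon: [(12.722, 15.2637) (13.573, 13.1765) (24, 1.6723) (24, 26) (15.4224, 26)]
7. shoelace: 189.2165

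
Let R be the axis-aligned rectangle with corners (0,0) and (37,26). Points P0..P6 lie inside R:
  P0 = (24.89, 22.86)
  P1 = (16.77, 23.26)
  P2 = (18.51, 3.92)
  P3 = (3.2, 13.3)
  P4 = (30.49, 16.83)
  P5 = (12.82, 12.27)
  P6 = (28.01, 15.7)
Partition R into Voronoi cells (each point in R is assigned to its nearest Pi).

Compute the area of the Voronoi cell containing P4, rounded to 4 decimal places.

1. box [0,37]×[0,26]: [(0, 0) (37, 0) (37, 26) (0, 26)]
2. ⊥bis P4·P0 via (27.69,19.845): [(6.3212, 0) (37, 0) (37, 26) (34.3176, 26)]  |A|=433.6956
3. ⊥bis P4·P1 via (23.63,20.045): [(20.3352, 13.0146) (14.2357, 0) (37, 0) (37, 26) (34.3176, 26)]  |A|=382.1931
4. ⊥bis P4·P2 via (24.5,10.375): [(20.995, 13.6275) (35.6804, 0) (37, 0) (37, 26) (34.3176, 26)]  |A|=233.6497
5. ⊥bis P4·P3 via (16.845,15.065): [(20.995, 13.6275) (35.6804, 0) (37, 0) (37, 26) (34.3176, 26)]  |A|=233.6497
6. ⊥bis P4·P5 via (21.655,14.55): [(21.7195, 14.3002) (22.1758, 12.5317) (35.6804, 0) (37, 0) (37, 26) (34.3176, 26)]  |A|=232.8556
7. ⊥bis P4·P6 via (29.25,16.265): [(27.64, 19.7985) (36.6611, 0) (37, 0) (37, 26) (34.3176, 26)]  |A|=133.353
8. canonical 5-gon: [(27.64, 19.7985) (36.6611, 0) (37, 0) (37, 26) (34.3176, 26)]
9. shoelace: 133.353

Area of P4's cell: 133.3530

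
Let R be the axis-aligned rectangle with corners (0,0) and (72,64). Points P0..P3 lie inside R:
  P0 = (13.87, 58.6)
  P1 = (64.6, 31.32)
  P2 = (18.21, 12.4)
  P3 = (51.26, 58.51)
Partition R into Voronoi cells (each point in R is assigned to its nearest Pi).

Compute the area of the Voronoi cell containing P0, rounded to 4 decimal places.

Area of P0's cell: 926.8397

1. box [0,72]×[0,64]: [(0, 0) (72, 0) (72, 64) (0, 64)]
2. ⊥bis P0·P1 via (39.235,44.96): [(0, 0) (15.0578, 0) (49.4737, 64) (0, 64)]  |A|=2065.0096
3. ⊥bis P0·P2 via (16.04,35.5): [(0, 33.9932) (35.1113, 37.2915) (49.4737, 64) (0, 64)]  |A|=1187.4722
4. ⊥bis P0·P3 via (32.565,58.555): [(0, 33.9932) (32.5132, 37.0475) (32.5781, 64) (0, 64)]  |A|=926.8397
5. canonical 4-gon: [(0, 33.9932) (32.5132, 37.0475) (32.5781, 64) (0, 64)]
6. shoelace: 926.8397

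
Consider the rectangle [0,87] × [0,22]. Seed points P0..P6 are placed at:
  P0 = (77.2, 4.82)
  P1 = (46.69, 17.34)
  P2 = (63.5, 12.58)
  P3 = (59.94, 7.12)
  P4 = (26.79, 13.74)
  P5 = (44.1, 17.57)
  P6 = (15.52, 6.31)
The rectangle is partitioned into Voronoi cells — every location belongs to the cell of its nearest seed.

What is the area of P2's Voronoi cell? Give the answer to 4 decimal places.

Area of P2's cell: 234.3292

1. box [0,87]×[0,22]: [(0, 0) (87, 0) (87, 22) (0, 22)]
2. ⊥bis P2·P0 via (70.35,8.7): [(0, 0) (65.4221, 0) (77.8834, 22) (0, 22)]  |A|=1576.361
3. ⊥bis P2·P1 via (55.095,14.96): [(50.8589, 0) (65.4221, 0) (77.8834, 22) (57.0885, 22)]  |A|=388.9403
4. ⊥bis P2·P3 via (61.72,9.85): [(54.9061, 14.2928) (68.4981, 5.4306) (77.8834, 22) (57.0885, 22)]  |A|=234.3292
5. ⊥bis P2·P4 via (45.145,13.16): [(54.9061, 14.2928) (68.4981, 5.4306) (77.8834, 22) (57.0885, 22)]  |A|=234.3292
6. ⊥bis P2·P5 via (53.8,15.075): [(54.9061, 14.2928) (68.4981, 5.4306) (77.8834, 22) (57.0885, 22)]  |A|=234.3292
7. ⊥bis P2·P6 via (39.51,9.445): [(54.9061, 14.2928) (68.4981, 5.4306) (77.8834, 22) (57.0885, 22)]  |A|=234.3292
8. canonical 4-gon: [(54.9061, 14.2928) (68.4981, 5.4306) (77.8834, 22) (57.0885, 22)]
9. shoelace: 234.3292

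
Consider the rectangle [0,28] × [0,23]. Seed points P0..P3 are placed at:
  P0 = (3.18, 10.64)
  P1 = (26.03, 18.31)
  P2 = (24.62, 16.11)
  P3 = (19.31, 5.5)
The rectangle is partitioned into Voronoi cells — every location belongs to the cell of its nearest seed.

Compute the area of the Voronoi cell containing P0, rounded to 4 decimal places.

1. box [0,28]×[0,23]: [(0, 0) (28, 0) (28, 23) (0, 23)]
2. ⊥bis P0·P1 via (14.605,14.475): [(0, 0) (19.4638, 0) (11.7434, 23) (0, 23)]  |A|=358.883
3. ⊥bis P0·P2 via (13.9,13.375): [(0, 0) (17.3124, 0) (11.4444, 23) (0, 23)]  |A|=330.7025
4. ⊥bis P0·P3 via (11.245,8.07): [(0, 0) (8.6734, 0) (13.4711, 15.0559) (11.4444, 23) (0, 23)]  |A|=265.6687
5. canonical 5-gon: [(0, 0) (8.6734, 0) (13.4711, 15.0559) (11.4444, 23) (0, 23)]
6. shoelace: 265.6687

Area of P0's cell: 265.6687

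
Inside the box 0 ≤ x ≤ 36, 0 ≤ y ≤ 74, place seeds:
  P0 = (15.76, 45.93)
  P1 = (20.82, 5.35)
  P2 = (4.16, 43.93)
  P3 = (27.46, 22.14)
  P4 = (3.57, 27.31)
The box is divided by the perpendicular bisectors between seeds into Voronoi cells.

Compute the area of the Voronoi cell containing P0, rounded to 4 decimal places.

Area of P0's cell: 1060.2029

1. box [0,36]×[0,74]: [(0, 0) (36, 0) (36, 74) (0, 74)]
2. ⊥bis P0·P1 via (18.29,25.64): [(0, 23.3594) (36, 27.8483) (36, 74) (0, 74)]  |A|=1742.2618
3. ⊥bis P0·P2 via (9.96,44.93): [(13.3912, 25.0292) (36, 27.8483) (36, 74) (4.9479, 74)]  |A|=1282.0408
4. ⊥bis P0·P3 via (21.61,34.035): [(12.6022, 29.605) (36, 41.112) (36, 74) (4.9479, 74)]  |A|=1074.031
5. ⊥bis P0·P4 via (9.665,36.62): [(11.6126, 35.345) (17.0438, 31.7893) (36, 41.112) (36, 74) (4.9479, 74)]  |A|=1060.2029
6. canonical 5-gon: [(11.6126, 35.345) (17.0438, 31.7893) (36, 41.112) (36, 74) (4.9479, 74)]
7. shoelace: 1060.2029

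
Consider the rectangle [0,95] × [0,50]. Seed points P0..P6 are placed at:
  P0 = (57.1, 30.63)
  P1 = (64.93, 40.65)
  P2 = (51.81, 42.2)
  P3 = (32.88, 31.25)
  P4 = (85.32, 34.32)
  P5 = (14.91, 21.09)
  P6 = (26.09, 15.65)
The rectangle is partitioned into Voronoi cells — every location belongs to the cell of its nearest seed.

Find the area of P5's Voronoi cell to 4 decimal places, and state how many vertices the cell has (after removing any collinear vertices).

1. box [0,95]×[0,50]: [(0, 0) (95, 0) (95, 50) (0, 50)]
2. ⊥bis P5·P0 via (36.005,25.86): [(0, 0) (41.8525, 0) (30.5465, 50) (0, 50)]  |A|=1809.9732
3. ⊥bis P5·P1 via (39.92,30.87): [(0, 0) (41.8525, 0) (30.5465, 50) (0, 50)]  |A|=1809.9732
4. ⊥bis P5·P2 via (33.36,31.645): [(0, 0) (41.8525, 0) (35.5707, 27.7808) (22.8593, 50) (0, 50)]  |A|=1724.5722
5. ⊥bis P5·P3 via (23.895,26.17): [(0, 0) (38.6912, 0) (10.4218, 50) (0, 50)]  |A|=1227.8251
6. ⊥bis P5·P4 via (50.115,27.705): [(0, 0) (38.6912, 0) (10.4218, 50) (0, 50)]  |A|=1227.8251
7. ⊥bis P5·P6 via (20.5,18.37): [(0, 0) (11.5615, 0) (24.1102, 25.7894) (10.4218, 50) (0, 50)]  |A|=877.9953
8. canonical 5-gon: [(0, 0) (11.5615, 0) (24.1102, 25.7894) (10.4218, 50) (0, 50)]
9. shoelace: 877.9953

Area of P5's cell: 877.9953 (5 vertices)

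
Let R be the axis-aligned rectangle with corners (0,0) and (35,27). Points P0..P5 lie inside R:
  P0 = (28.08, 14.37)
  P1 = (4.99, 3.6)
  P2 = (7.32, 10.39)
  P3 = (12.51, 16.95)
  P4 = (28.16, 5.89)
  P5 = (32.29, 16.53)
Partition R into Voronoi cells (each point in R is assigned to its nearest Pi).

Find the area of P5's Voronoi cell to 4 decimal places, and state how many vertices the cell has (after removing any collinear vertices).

1. box [0,35]×[0,27]: [(0, 0) (35, 0) (35, 27) (0, 27)]
2. ⊥bis P5·P0 via (30.185,15.45): [(35, 6.0652) (35, 27) (24.2591, 27)]  |A|=112.4292
3. ⊥bis P5·P1 via (18.64,10.065): [(35, 6.0652) (35, 27) (24.2591, 27)]  |A|=112.4292
4. ⊥bis P5·P2 via (19.805,13.46): [(35, 6.0652) (35, 27) (24.2591, 27)]  |A|=112.4292
5. ⊥bis P5·P3 via (22.4,16.74): [(35, 6.0652) (35, 27) (24.2591, 27)]  |A|=112.4292
6. ⊥bis P5·P4 via (30.225,11.21): [(32.8914, 10.175) (35, 9.3565) (35, 27) (24.2591, 27)]  |A|=108.9591
7. canonical 4-gon: [(32.8914, 10.175) (35, 9.3565) (35, 27) (24.2591, 27)]
8. shoelace: 108.9591

Area of P5's cell: 108.9591 (4 vertices)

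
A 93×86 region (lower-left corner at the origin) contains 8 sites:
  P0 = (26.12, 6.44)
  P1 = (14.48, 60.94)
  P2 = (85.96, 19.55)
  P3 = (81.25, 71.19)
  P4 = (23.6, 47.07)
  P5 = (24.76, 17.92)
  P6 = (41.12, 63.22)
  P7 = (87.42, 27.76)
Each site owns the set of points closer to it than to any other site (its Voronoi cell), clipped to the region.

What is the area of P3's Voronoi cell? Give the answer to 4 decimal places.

Area of P3's cell: 1187.1897

1. box [0,93]×[0,86]: [(0, 0) (93, 0) (93, 86) (0, 86)]
2. ⊥bis P3·P0 via (53.685,38.815): [(0, 84.5239) (93, 5.3411) (93, 86) (0, 86)]  |A|=3819.2762
3. ⊥bis P3·P1 via (47.865,66.065): [(51.8021, 40.4182) (93, 5.3411) (93, 86) (44.8047, 86)]  |A|=2759.9034
4. ⊥bis P3·P2 via (83.605,45.37): [(51.4916, 42.441) (93, 46.2269) (93, 86) (44.8047, 86)]  |A|=1875.1284
5. ⊥bis P3·P4 via (52.425,59.13): [(46.9038, 72.3264) (59.1165, 43.1364) (93, 46.2269) (93, 86) (44.8047, 86)]  |A|=1759.5962
6. ⊥bis P3·P5 via (53.005,44.555): [(46.9038, 72.3264) (59.1165, 43.1364) (93, 46.2269) (93, 86) (44.8047, 86)]  |A|=1759.5962
7. ⊥bis P3·P6 via (61.185,67.205): [(65.8433, 43.75) (93, 46.2269) (93, 86) (57.4522, 86)]  |A|=1291.0006
8. ⊥bis P3·P7 via (84.335,49.475): [(65.2449, 46.7629) (93, 50.706) (93, 86) (57.4522, 86)]  |A|=1187.1897
9. canonical 4-gon: [(65.2449, 46.7629) (93, 50.706) (93, 86) (57.4522, 86)]
10. shoelace: 1187.1897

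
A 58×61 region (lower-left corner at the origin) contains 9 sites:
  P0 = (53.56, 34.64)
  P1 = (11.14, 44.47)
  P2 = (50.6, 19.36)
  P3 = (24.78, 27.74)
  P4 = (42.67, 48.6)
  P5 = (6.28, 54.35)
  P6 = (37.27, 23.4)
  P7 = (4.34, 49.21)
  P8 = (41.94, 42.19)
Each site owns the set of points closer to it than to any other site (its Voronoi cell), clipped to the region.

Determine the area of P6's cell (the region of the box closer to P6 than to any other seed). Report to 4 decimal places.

1. box [0,58]×[0,61]: [(0, 0) (58, 0) (58, 61) (0, 61)]
2. ⊥bis P6·P0 via (45.415,29.02): [(0, 0) (58, 0) (58, 10.7807) (23.349, 61) (0, 61)]  |A|=2667.9256
3. ⊥bis P6·P1 via (24.205,33.935): [(0, 3.9171) (0, 0) (58, 0) (58, 10.7807) (33.8071, 45.8431)]  |A|=1526.072
4. ⊥bis P6·P2 via (43.935,21.38): [(0, 3.9171) (0, 0) (37.4552, 0) (45.9955, 28.1787) (33.8071, 45.8431)]  |A|=1171.9015
5. ⊥bis P6·P3 via (31.025,25.57): [(22.14, 0) (37.4552, 0) (45.9955, 28.1787) (36.6419, 41.7348)]  |A|=509.2617
6. ⊥bis P6·P4 via (39.97,36): [(35.0179, 37.0612) (22.14, 0) (37.4552, 0) (45.9955, 28.1787) (40.708, 35.8419)]  |A|=494.9752
7. ⊥bis P6·P5 via (21.775,38.875): [(35.0179, 37.0612) (22.14, 0) (37.4552, 0) (45.9955, 28.1787) (40.708, 35.8419)]  |A|=494.9752
8. ⊥bis P6·P7 via (20.805,36.305): [(35.0179, 37.0612) (22.14, 0) (37.4552, 0) (45.9955, 28.1787) (40.708, 35.8419)]  |A|=494.9752
9. ⊥bis P6·P8 via (39.605,32.795): [(34.018, 34.1836) (22.14, 0) (37.4552, 0) (45.9955, 28.1787) (43.4737, 31.8335)]  |A|=470.4777
10. canonical 5-gon: [(34.018, 34.1836) (22.14, 0) (37.4552, 0) (45.9955, 28.1787) (43.4737, 31.8335)]
11. shoelace: 470.4777

Area of P6's cell: 470.4777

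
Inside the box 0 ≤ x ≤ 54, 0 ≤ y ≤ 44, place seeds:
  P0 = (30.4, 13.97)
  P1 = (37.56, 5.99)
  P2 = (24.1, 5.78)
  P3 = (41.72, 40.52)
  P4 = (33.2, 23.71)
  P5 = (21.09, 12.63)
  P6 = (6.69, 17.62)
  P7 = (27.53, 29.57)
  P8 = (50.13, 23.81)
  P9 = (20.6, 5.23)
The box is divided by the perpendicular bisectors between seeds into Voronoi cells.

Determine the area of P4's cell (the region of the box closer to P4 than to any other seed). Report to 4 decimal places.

Area of P4's cell: 165.7075

1. box [0,54]×[0,44]: [(0, 0) (54, 0) (54, 44) (0, 44)]
2. ⊥bis P4·P0 via (31.8,18.84): [(0, 27.9817) (54, 12.4581) (54, 44) (0, 44)]  |A|=1284.1267
3. ⊥bis P4·P1 via (35.38,14.85): [(0, 27.9817) (40.9296, 16.2155) (54, 19.4314) (54, 44) (0, 44)]  |A|=1238.5542
4. ⊥bis P4·P2 via (28.65,14.745): [(0, 29.2857) (5.9259, 26.2781) (40.9296, 16.2155) (54, 19.4314) (54, 44) (0, 44)]  |A|=1234.6904
5. ⊥bis P4·P3 via (37.46,32.115): [(0, 29.2857) (5.9259, 26.2781) (40.9296, 16.2155) (54, 19.4314) (54, 23.7318) (14.0108, 44) (0, 44)]  |A|=829.4372
6. ⊥bis P4·P5 via (27.145,18.17): [(24.6519, 20.8949) (40.9296, 16.2155) (54, 19.4314) (54, 23.7318) (14.0108, 44) (3.5119, 44)]  |A|=595.2886
7. ⊥bis P4·P6 via (19.945,20.665): [(18.2965, 27.8411) (24.6519, 20.8949) (40.9296, 16.2155) (54, 19.4314) (54, 23.7318) (14.66, 43.671)]  |A|=505.9237
8. ⊥bis P4·P7 via (30.365,26.64): [(24.5465, 21.0101) (24.6519, 20.8949) (40.9296, 16.2155) (54, 19.4314) (54, 23.7318) (36.5173, 32.5928)]  |A|=275.9848
9. ⊥bis P4·P8 via (41.665,23.76): [(24.5465, 21.0101) (24.6519, 20.8949) (40.9296, 16.2155) (41.7084, 16.4071) (41.6281, 30.0024) (36.5173, 32.5928)]  |A|=165.7075
10. ⊥bis P4·P9 via (26.9,14.47): [(24.5465, 21.0101) (24.6519, 20.8949) (40.9296, 16.2155) (41.7084, 16.4071) (41.6281, 30.0024) (36.5173, 32.5928)]  |A|=165.7075
11. canonical 6-gon: [(24.5465, 21.0101) (24.6519, 20.8949) (40.9296, 16.2155) (41.7084, 16.4071) (41.6281, 30.0024) (36.5173, 32.5928)]
12. shoelace: 165.7075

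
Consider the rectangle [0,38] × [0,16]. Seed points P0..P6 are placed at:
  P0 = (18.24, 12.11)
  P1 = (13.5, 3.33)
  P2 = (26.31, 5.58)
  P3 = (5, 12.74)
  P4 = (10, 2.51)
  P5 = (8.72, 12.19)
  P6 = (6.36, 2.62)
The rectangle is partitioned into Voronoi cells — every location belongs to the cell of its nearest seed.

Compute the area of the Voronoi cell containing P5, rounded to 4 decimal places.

Area of P5's cell: 55.3485

1. box [0,38]×[0,16]: [(0, 0) (38, 0) (38, 16) (0, 16)]
2. ⊥bis P5·P0 via (13.48,12.15): [(0, 0) (13.3779, 0) (13.5124, 16) (0, 16)]  |A|=215.122
3. ⊥bis P5·P1 via (11.11,7.76): [(0, 1.7661) (13.4537, 9.0245) (13.5124, 16) (0, 16)]  |A|=142.8775
4. ⊥bis P5·P2 via (17.515,8.885): [(0, 1.7661) (13.4537, 9.0245) (13.5124, 16) (0, 16)]  |A|=142.8775
5. ⊥bis P5·P3 via (6.86,12.465): [(5.7357, 4.8605) (13.4537, 9.0245) (13.5124, 16) (7.3826, 16)]  |A|=60.9376
6. ⊥bis P5·P4 via (9.36,7.35): [(6.0388, 6.9108) (10.6715, 7.5234) (13.4537, 9.0245) (13.5124, 16) (7.3826, 16)]  |A|=56.2813
7. ⊥bis P5·P6 via (7.54,7.405): [(6.1621, 7.7448) (8.3204, 7.2125) (10.6715, 7.5234) (13.4537, 9.0245) (13.5124, 16) (7.3826, 16)]  |A|=55.3485
8. canonical 6-gon: [(6.1621, 7.7448) (8.3204, 7.2125) (10.6715, 7.5234) (13.4537, 9.0245) (13.5124, 16) (7.3826, 16)]
9. shoelace: 55.3485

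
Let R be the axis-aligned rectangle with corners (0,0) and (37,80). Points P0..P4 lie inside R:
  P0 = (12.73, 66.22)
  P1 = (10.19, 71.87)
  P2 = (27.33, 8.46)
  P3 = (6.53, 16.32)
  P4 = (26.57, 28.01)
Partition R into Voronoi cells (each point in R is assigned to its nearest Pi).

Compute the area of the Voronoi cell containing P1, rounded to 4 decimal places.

Area of P1's cell: 288.5428

1. box [0,37]×[0,80]: [(0, 0) (37, 0) (37, 80) (0, 80)]
2. ⊥bis P1·P0 via (11.46,69.045): [(0, 63.8931) (35.8284, 80) (0, 80)]  |A|=288.5428
3. ⊥bis P1·P2 via (18.76,40.165): [(0, 63.8931) (35.8284, 80) (0, 80)]  |A|=288.5428
4. ⊥bis P1·P3 via (8.36,44.095): [(0, 63.8931) (35.8284, 80) (0, 80)]  |A|=288.5428
5. ⊥bis P1·P4 via (18.38,49.94): [(0, 63.8931) (35.8284, 80) (0, 80)]  |A|=288.5428
6. canonical 3-gon: [(0, 63.8931) (35.8284, 80) (0, 80)]
7. shoelace: 288.5428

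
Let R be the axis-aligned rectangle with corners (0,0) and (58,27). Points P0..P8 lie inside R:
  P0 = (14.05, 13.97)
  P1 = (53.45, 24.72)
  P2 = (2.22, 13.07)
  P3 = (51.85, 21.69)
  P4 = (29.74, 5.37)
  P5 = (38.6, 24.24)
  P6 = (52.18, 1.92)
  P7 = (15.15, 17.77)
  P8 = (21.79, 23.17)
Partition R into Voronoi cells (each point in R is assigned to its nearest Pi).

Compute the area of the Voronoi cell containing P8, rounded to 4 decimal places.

Area of P8's cell: 148.7914

1. box [0,58]×[0,27]: [(0, 0) (58, 0) (58, 27) (0, 27)]
2. ⊥bis P8·P0 via (17.92,18.57): [(39.9929, 0) (58, 0) (58, 27) (7.8998, 27)]  |A|=919.4484
3. ⊥bis P8·P1 via (37.62,23.945): [(38.7407, 1.0534) (37.4704, 27) (7.8998, 27)]  |A|=383.6275
4. ⊥bis P8·P2 via (12.005,18.12): [(38.7407, 1.0534) (37.4704, 27) (7.8998, 27)]  |A|=383.6275
5. ⊥bis P8·P3 via (36.82,22.43): [(35.8858, 3.4553) (37.045, 27) (7.8998, 27)]  |A|=343.1069
6. ⊥bis P8·P4 via (25.765,14.27): [(23.9792, 13.4724) (36.6578, 19.135) (37.045, 27) (7.8998, 27)]  |A|=245.8941
7. ⊥bis P8·P5 via (30.195,23.705): [(23.9792, 13.4724) (30.6565, 16.4547) (29.9853, 27) (7.8998, 27)]  |A|=185.5896
8. ⊥bis P8·P6 via (36.985,12.545): [(23.9792, 13.4724) (30.6565, 16.4547) (29.9853, 27) (7.8998, 27)]  |A|=185.5896
9. ⊥bis P8·P7 via (18.47,20.47): [(24.1124, 13.5319) (30.6565, 16.4547) (29.9853, 27) (13.1595, 27)]  |A|=148.7914
10. canonical 4-gon: [(24.1124, 13.5319) (30.6565, 16.4547) (29.9853, 27) (13.1595, 27)]
11. shoelace: 148.7914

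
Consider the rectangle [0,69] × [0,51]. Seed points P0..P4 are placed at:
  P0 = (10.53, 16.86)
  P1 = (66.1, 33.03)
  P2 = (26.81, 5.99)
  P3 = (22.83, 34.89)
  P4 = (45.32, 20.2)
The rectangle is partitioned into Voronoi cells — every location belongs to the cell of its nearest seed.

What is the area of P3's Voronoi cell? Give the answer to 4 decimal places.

1. box [0,69]×[0,51]: [(0, 0) (69, 0) (69, 51) (0, 51)]
2. ⊥bis P3·P0 via (16.68,25.875): [(0, 37.254) (54.609, 0) (69, 0) (69, 51) (0, 51)]  |A|=2501.7979
3. ⊥bis P3·P1 via (44.465,33.96): [(0, 37.254) (43.3358, 7.6905) (45.1975, 51) (0, 51)]  |A|=1276.5857
4. ⊥bis P3·P2 via (24.82,20.44): [(0, 37.254) (24.676, 20.4202) (43.9974, 23.081) (45.1975, 51) (0, 51)]  |A|=1128.783
5. ⊥bis P3·P4 via (34.075,27.545): [(0, 37.254) (24.676, 20.4202) (29.8902, 21.1383) (44.9018, 44.1205) (45.1975, 51) (0, 51)]  |A|=981.2586
6. canonical 6-gon: [(0, 37.254) (24.676, 20.4202) (29.8902, 21.1383) (44.9018, 44.1205) (45.1975, 51) (0, 51)]
7. shoelace: 981.2586

Area of P3's cell: 981.2586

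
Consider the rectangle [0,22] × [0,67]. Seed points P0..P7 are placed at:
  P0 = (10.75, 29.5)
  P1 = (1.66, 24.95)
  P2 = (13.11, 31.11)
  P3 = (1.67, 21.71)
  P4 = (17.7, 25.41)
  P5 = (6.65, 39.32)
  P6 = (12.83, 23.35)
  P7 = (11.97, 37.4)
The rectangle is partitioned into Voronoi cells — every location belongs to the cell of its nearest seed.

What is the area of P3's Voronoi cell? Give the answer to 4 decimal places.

1. box [0,22]×[0,67]: [(0, 0) (22, 0) (22, 67) (0, 67)]
2. ⊥bis P3·P0 via (6.21,25.605): [(0, 32.8434) (0, 0) (22, 0) (22, 7.2002)]  |A|=440.4794
3. ⊥bis P3·P1 via (1.665,23.33): [(8.1446, 23.35) (0, 23.3249) (0, 0) (22, 0) (22, 7.2002)]  |A|=401.7171
4. ⊥bis P3·P2 via (7.39,26.41): [(8.1446, 23.35) (0, 23.3249) (0, 0) (22, 0) (22, 7.2002)]  |A|=401.7171
5. ⊥bis P3·P4 via (9.685,23.56): [(10.3183, 20.8164) (8.1446, 23.35) (0, 23.3249) (0, 0) (15.1231, 0)]  |A|=288.0848
6. ⊥bis P3·P5 via (4.16,30.515): [(10.3183, 20.8164) (8.1446, 23.35) (0, 23.3249) (0, 0) (15.1231, 0)]  |A|=288.0848
7. ⊥bis P3·P6 via (7.25,22.53): [(7.13, 23.3469) (0, 23.3249) (0, 0) (10.5609, 0)]  |A|=206.4341
8. ⊥bis P3·P7 via (6.82,29.555): [(7.13, 23.3469) (0, 23.3249) (0, 0) (10.5609, 0)]  |A|=206.4341
9. canonical 4-gon: [(7.13, 23.3469) (0, 23.3249) (0, 0) (10.5609, 0)]
10. shoelace: 206.4341

Area of P3's cell: 206.4341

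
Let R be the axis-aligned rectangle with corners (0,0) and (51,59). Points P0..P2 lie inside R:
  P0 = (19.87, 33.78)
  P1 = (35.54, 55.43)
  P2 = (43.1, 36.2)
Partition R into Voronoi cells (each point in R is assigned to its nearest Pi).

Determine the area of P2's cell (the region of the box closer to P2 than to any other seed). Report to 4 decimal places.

Area of P2's cell: 848.0595

1. box [0,51]×[0,59]: [(0, 0) (51, 0) (51, 59) (0, 59)]
2. ⊥bis P2·P0 via (31.485,34.99): [(35.1301, 0) (51, 0) (51, 59) (28.9837, 59)]  |A|=1117.6415
3. ⊥bis P2·P1 via (39.32,45.815): [(30.7099, 42.4301) (35.1301, 0) (51, 0) (51, 50.4068)]  |A|=848.0595
4. canonical 4-gon: [(30.7099, 42.4301) (35.1301, 0) (51, 0) (51, 50.4068)]
5. shoelace: 848.0595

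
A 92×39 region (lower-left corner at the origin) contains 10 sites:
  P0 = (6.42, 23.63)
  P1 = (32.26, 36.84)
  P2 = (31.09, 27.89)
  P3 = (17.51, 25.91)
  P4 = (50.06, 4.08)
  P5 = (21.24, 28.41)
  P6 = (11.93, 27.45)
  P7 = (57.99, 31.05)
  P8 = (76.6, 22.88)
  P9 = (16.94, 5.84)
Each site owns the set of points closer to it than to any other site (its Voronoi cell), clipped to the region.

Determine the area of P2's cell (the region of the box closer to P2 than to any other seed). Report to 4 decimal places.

1. box [0,92]×[0,39]: [(0, 0) (92, 0) (92, 39) (0, 39)]
2. ⊥bis P2·P0 via (18.755,25.76): [(23.2032, 0) (92, 0) (92, 39) (16.4687, 39)]  |A|=2814.3971
3. ⊥bis P2·P1 via (31.675,32.365): [(17.2897, 34.2455) (23.2032, 0) (92, 0) (92, 24.4789)]  |A|=2092.4053
4. ⊥bis P2·P3 via (24.3,26.9): [(23.3444, 33.454) (28.2221, 0) (92, 0) (92, 24.4789)]  |A|=1907.122
5. ⊥bis P2·P4 via (40.575,15.985): [(56.9818, 29.0567) (23.3444, 33.454) (27.4196, 5.5038)]  |A|=461.1272
6. ⊥bis P2·P5 via (26.165,28.15): [(56.9818, 29.0567) (26.4238, 33.0515) (25.6208, 17.8413) (27.4196, 5.5038)]  |A|=437.5468
7. ⊥bis P2·P6 via (21.51,27.67): [(56.9818, 29.0567) (26.4238, 33.0515) (25.6208, 17.8413) (27.4196, 5.5038)]  |A|=437.5468
8. ⊥bis P2·P7 via (44.54,29.47): [(45.6492, 20.0277) (44.3953, 30.7021) (26.4238, 33.0515) (25.6208, 17.8413) (27.4196, 5.5038)]  |A|=371.4014
9. ⊥bis P2·P8 via (53.845,25.385): [(45.6492, 20.0277) (44.3953, 30.7021) (26.4238, 33.0515) (25.6208, 17.8413) (27.4196, 5.5038)]  |A|=371.4014
10. ⊥bis P2·P9 via (24.015,16.865): [(33.799, 10.5864) (45.6492, 20.0277) (44.3953, 30.7021) (26.4238, 33.0515) (25.6208, 17.8413) (25.9436, 15.6274)]  |A|=335.3593
11. canonical 6-gon: [(33.799, 10.5864) (45.6492, 20.0277) (44.3953, 30.7021) (26.4238, 33.0515) (25.6208, 17.8413) (25.9436, 15.6274)]
12. shoelace: 335.3593

Area of P2's cell: 335.3593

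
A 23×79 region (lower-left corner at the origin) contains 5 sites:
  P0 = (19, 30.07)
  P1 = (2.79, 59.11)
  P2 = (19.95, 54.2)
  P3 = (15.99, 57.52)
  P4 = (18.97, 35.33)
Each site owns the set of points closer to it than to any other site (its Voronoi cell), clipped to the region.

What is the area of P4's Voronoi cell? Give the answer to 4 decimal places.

1. box [0,23]×[0,79]: [(0, 0) (23, 0) (23, 79) (0, 79)]
2. ⊥bis P4·P0 via (18.985,32.7): [(0, 32.5917) (23, 32.7229) (23, 79) (0, 79)]  |A|=1065.8819
3. ⊥bis P4·P1 via (10.88,47.22): [(0, 39.8172) (0, 32.5917) (23, 32.7229) (23, 55.4665)]  |A|=344.6444
4. ⊥bis P4·P2 via (19.46,44.765): [(8.1362, 45.3531) (0, 39.8172) (0, 32.5917) (23, 32.7229) (23, 44.5812)]  |A|=263.7456
5. ⊥bis P4·P3 via (17.48,46.425): [(9.1184, 45.3021) (7.8012, 45.1252) (0, 39.8172) (0, 32.5917) (23, 32.7229) (23, 44.5812)]  |A|=263.6251
6. canonical 6-gon: [(9.1184, 45.3021) (7.8012, 45.1252) (0, 39.8172) (0, 32.5917) (23, 32.7229) (23, 44.5812)]
7. shoelace: 263.6251

Area of P4's cell: 263.6251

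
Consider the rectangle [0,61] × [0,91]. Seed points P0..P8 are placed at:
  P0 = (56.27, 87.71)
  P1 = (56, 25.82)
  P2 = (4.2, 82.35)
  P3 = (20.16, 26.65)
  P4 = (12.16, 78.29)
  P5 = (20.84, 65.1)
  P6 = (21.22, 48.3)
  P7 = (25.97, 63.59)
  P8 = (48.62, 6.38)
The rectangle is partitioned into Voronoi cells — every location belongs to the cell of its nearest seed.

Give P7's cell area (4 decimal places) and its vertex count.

Area of P7's cell: 677.9842 (5 vertices)

1. box [0,61]×[0,91]: [(0, 0) (61, 0) (61, 91) (0, 91)]
2. ⊥bis P7·P0 via (41.12,75.65): [(0, 0) (61, 0) (61, 50.6764) (28.9008, 91) (0, 91)]  |A|=4903.8217
3. ⊥bis P7·P1 via (40.985,44.705): [(0, 12.1188) (56.1533, 56.7649) (28.9008, 91) (0, 91)]  |A|=2709.4283
4. ⊥bis P7·P2 via (15.085,72.97): [(0, 55.4646) (0, 12.1188) (56.1533, 56.7649) (29.7273, 89.9617)]  |A|=2166.2382
5. ⊥bis P7·P3 via (23.065,45.12): [(0, 55.4646) (0, 48.7477) (38.4613, 42.6984) (56.1533, 56.7649) (29.7273, 89.9617)]  |A|=1461.8416
6. ⊥bis P7·P4 via (19.065,70.94): [(0, 53.0293) (0, 48.7477) (38.4613, 42.6984) (56.1533, 56.7649) (33.8285, 84.8097)]  |A|=1273.3323
7. ⊥bis P7·P5 via (23.405,64.345): [(27.747, 79.0964) (17.9815, 45.9195) (38.4613, 42.6984) (56.1533, 56.7649) (33.8285, 84.8097)]  |A|=901.8377
8. ⊥bis P7·P6 via (23.595,55.945): [(27.747, 79.0964) (21.1556, 56.7028) (46.2644, 48.9025) (56.1533, 56.7649) (33.8285, 84.8097)]  |A|=677.9842
9. ⊥bis P7·P8 via (37.295,34.985): [(27.747, 79.0964) (21.1556, 56.7028) (46.2644, 48.9025) (56.1533, 56.7649) (33.8285, 84.8097)]  |A|=677.9842
10. canonical 5-gon: [(27.747, 79.0964) (21.1556, 56.7028) (46.2644, 48.9025) (56.1533, 56.7649) (33.8285, 84.8097)]
11. shoelace: 677.9842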